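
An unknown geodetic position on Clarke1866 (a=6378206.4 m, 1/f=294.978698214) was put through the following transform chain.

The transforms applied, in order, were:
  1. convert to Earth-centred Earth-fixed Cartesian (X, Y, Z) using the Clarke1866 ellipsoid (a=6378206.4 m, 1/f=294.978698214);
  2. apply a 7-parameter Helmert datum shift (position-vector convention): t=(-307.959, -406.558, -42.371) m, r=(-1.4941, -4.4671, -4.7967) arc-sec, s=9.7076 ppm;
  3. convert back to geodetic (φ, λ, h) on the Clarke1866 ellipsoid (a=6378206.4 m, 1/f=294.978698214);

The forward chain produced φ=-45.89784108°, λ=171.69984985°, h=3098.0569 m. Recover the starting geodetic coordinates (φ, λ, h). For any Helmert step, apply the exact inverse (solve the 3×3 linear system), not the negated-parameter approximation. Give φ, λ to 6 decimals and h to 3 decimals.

start: φ=-45.897841°, λ=171.699850°, h=3098.057 m
→ ECEF (a=6378206.400, f=1/294.978698214): X=-4402172.0190, Y=642219.2266, Z=-4559373.5050
→ Helmert⁻¹: X=-4401935.0102, Y=642550.2040, Z=-4559186.8867
→ geod (Bowring, a=6378206.400): φ=-45.89787900°, λ=171.69519100°, h=2834.0920 m

φ=-45.897879°, λ=171.695191°, h=2834.092 m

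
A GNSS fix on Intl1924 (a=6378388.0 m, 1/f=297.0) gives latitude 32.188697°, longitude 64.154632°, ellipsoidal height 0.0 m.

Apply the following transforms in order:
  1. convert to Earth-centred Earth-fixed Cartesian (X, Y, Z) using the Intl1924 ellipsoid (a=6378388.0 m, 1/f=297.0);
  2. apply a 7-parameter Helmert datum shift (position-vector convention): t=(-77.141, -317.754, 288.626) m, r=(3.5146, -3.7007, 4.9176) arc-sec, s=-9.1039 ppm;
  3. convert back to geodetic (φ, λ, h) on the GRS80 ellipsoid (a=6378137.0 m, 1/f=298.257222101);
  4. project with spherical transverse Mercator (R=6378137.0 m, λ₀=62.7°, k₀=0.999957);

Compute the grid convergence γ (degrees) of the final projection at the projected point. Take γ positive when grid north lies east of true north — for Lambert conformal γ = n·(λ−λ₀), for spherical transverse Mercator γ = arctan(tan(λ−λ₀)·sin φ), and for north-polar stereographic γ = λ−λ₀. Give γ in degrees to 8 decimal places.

0.77561237

start: φ=32.188697°, λ=64.154632°, h=0.000 m
→ ECEF (a=6378388.000, f=1/297.0): X=2355481.0090, Y=4862716.4376, Z=3378208.2844
→ Helmert 7p (PV): X=2355205.8824, Y=4862353.0093, Z=3378591.2723
→ geod (Bowring, a=6378137.000): φ=32.19302546°, λ=64.15557767°, h=50.8652 m
→ into tm (λ₀=62.7°): φ=32.19302546°, λ−λ₀=1.45557767°
convergence γ = 0.77561237°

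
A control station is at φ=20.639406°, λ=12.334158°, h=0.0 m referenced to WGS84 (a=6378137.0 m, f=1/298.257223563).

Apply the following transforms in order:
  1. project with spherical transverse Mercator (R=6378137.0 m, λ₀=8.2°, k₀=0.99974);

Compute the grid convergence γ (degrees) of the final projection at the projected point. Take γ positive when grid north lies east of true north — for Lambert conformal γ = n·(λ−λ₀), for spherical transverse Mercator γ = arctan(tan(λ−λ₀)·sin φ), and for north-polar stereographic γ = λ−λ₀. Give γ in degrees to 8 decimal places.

start: φ=20.639406°, λ=12.334158°, h=0.000 m
→ into tm (λ₀=8.2°): φ=20.63940600°, λ−λ₀=4.13415800°
convergence γ = 1.45944862°

1.45944862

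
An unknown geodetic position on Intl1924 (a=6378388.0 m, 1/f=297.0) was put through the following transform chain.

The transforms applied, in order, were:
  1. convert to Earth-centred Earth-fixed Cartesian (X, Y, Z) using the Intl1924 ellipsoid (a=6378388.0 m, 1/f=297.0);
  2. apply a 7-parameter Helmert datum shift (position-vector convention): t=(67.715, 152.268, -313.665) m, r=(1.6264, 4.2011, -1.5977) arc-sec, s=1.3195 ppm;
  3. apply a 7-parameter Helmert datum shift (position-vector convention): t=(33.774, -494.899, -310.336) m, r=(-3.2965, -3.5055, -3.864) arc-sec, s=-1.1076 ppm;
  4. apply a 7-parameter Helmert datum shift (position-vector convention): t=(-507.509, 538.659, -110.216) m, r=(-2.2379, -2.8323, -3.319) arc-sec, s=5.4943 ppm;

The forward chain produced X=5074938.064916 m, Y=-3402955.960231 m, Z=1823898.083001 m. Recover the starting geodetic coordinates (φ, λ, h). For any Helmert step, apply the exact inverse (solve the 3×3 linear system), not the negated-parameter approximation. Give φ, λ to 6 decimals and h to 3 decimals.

start: X=5074938.0649, Y=-3402955.9602, Z=1823898.0830 m
→ Helmert⁻¹: X=5075497.4968, Y=-3403414.0384, Z=1823891.6580
→ Helmert⁻¹: X=5075564.0910, Y=-3402856.9789, Z=1824063.3705
→ Helmert⁻¹: X=5075478.8771, Y=-3402951.0564, Z=1824504.8354
→ geod (Bowring, a=6378388.000): φ=16.73058900°, λ=-33.84062600°, h=632.8790 m

φ=16.730589°, λ=-33.840626°, h=632.879 m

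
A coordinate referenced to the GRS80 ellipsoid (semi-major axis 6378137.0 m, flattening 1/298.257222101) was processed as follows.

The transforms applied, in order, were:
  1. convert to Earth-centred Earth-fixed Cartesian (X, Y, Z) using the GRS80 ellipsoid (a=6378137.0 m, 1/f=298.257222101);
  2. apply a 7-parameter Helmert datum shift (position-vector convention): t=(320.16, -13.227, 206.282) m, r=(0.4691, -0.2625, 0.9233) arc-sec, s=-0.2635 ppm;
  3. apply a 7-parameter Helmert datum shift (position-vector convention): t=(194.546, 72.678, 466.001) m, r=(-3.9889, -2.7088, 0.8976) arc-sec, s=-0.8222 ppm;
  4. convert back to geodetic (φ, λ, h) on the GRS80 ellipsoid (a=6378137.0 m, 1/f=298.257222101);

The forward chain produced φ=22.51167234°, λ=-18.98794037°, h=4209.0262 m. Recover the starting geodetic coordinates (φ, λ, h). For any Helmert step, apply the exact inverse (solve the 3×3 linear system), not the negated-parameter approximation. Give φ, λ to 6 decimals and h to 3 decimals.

φ=22.506578°, λ=-18.990889°, h=3526.540 m

start: φ=22.511672°, λ=-18.987940°, h=4209.026 m
→ ECEF (a=6378137.000, f=1/298.257222101): X=5577937.2195, Y=-1919324.6630, Z=2428462.6161
→ Helmert⁻¹: X=5577770.7912, Y=-1919470.1442, Z=2427888.2405
→ Helmert⁻¹: X=5577446.5983, Y=-1919476.8680, Z=2427679.8655
→ geod (Bowring, a=6378137.000): φ=22.50657800°, λ=-18.99088900°, h=3526.5400 m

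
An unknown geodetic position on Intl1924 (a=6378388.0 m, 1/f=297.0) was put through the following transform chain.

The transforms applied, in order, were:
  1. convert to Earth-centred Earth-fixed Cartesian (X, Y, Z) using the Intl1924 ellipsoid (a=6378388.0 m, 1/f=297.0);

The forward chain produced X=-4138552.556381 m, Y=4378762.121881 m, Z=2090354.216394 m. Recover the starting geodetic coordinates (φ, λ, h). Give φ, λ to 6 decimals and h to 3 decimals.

start: X=-4138552.5564, Y=4378762.1219, Z=2090354.2164 m
→ geod (Bowring, a=6378388.000): φ=19.25389100°, λ=133.38454400°, h=1292.5380 m

φ=19.253891°, λ=133.384544°, h=1292.538 m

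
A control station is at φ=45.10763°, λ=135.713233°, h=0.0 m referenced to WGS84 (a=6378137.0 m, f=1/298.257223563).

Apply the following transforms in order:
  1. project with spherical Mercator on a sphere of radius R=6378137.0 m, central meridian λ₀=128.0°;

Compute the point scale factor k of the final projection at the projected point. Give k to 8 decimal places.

start: φ=45.107630°, λ=135.713233°, h=0.000 m
→ into merc (λ₀=128.0°): φ=45.10763000°, λ−λ₀=7.71323300°
scale k = 1.41687766

1.41687766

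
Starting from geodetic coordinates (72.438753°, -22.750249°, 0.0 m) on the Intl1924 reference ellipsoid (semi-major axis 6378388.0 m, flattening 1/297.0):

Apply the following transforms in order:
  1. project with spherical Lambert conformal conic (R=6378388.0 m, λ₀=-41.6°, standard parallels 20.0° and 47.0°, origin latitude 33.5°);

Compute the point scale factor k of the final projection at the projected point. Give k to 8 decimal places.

start: φ=72.438753°, λ=-22.750249°, h=0.000 m
→ into lcc (λ₀=-41.6°): φ=72.43875300°, λ−λ₀=18.84975100°
scale k = 1.34162613

1.34162613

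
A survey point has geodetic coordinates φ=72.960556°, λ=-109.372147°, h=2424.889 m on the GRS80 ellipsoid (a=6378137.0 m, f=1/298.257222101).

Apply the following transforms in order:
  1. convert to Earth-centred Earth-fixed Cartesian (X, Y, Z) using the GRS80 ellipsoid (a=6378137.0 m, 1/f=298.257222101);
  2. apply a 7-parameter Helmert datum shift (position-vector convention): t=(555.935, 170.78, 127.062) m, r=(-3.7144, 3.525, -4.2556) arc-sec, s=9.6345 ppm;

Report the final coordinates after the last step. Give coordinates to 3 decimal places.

X=-621471.278 m, Y=-1768985.039 m, Z=6078500.308 m

start: φ=72.960556°, λ=-109.372147°, h=2424.889 m
→ ECEF (a=6378137.000, f=1/298.257222101): X=-622088.5934, Y=-1769261.0658, Z=6078272.1925
→ Helmert 7p (PV): X=-621471.2785, Y=-1768985.0388, Z=6078500.3080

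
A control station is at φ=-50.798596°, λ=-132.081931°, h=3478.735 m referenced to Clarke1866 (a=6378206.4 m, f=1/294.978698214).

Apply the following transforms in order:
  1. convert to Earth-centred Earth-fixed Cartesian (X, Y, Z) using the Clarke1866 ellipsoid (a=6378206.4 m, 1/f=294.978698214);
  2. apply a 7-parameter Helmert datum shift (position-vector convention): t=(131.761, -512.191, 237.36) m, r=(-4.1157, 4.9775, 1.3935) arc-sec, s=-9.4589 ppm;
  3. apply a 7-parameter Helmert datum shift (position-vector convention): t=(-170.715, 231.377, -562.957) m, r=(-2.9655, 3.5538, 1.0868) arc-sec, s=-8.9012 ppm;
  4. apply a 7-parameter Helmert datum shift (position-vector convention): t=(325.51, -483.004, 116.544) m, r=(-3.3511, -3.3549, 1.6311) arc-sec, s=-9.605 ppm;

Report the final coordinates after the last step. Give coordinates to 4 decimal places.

start: φ=-50.798596°, λ=-132.081931°, h=3478.735 m
→ ECEF (a=6378206.400, f=1/294.978698214): X=-2708751.7823, Y=-2999736.2064, Z=-4921905.4178
→ Helmert 7p (PV): X=-2708692.9061, Y=-3000336.5312, Z=-4921496.2815
→ Helmert 7p (PV): X=-2708908.4952, Y=-3000163.4759, Z=-4921925.6269
→ Helmert 7p (PV): X=-2708453.1873, Y=-3000719.0484, Z=-4921757.1258

X=-2708453.1873 m, Y=-3000719.0484 m, Z=-4921757.1258 m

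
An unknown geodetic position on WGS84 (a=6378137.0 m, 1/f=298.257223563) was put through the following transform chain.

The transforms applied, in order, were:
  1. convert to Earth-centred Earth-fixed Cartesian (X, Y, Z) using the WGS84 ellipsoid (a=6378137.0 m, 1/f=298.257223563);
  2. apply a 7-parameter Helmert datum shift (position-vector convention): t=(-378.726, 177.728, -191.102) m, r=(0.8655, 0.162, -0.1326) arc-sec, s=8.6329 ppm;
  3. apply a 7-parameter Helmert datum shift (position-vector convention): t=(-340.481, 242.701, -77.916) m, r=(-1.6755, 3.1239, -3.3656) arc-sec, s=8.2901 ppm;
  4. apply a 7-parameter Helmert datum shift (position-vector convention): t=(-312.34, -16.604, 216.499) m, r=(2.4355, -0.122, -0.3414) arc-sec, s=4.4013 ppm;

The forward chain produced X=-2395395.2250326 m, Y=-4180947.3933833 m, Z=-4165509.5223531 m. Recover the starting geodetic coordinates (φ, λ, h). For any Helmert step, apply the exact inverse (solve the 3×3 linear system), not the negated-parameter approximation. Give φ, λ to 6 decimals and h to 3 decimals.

start: X=-2395395.2250, Y=-4180947.3934, Z=-4165509.5224 m
→ Helmert⁻¹: X=-2395067.8873, Y=-4180965.5387, Z=-4165656.9029
→ Helmert⁻¹: X=-2394576.2415, Y=-4181178.8119, Z=-4165614.6841
→ Helmert⁻¹: X=-2394170.8873, Y=-4181339.4602, Z=-4165371.9580
→ geod (Bowring, a=6378137.000): φ=-41.03379400°, λ=-119.79479100°, h=178.3440 m

φ=-41.033794°, λ=-119.794791°, h=178.344 m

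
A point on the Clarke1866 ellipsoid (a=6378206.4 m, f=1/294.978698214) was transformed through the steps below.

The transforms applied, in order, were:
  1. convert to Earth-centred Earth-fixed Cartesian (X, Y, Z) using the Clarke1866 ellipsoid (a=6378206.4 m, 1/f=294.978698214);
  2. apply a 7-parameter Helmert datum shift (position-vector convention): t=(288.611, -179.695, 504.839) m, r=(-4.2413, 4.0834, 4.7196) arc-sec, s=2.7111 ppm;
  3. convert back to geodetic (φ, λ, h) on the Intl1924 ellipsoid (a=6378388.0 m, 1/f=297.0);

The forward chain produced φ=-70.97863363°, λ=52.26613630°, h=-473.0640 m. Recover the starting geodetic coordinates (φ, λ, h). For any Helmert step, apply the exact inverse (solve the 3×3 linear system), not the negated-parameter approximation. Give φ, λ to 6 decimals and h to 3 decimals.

φ=-70.979595°, λ=52.273612°, h=287.886 m

start: φ=-70.978634°, λ=52.266136°, h=-473.064 m
→ ECEF (a=6378388.000, f=1/297.0): X=1275989.3520, Y=1648922.2086, Z=-6007199.6987
→ Helmert⁻¹: X=1275853.9503, Y=1649191.7709, Z=-6007629.0810
→ geod (Bowring, a=6378206.400): φ=-70.97959500°, λ=52.27361200°, h=287.8860 m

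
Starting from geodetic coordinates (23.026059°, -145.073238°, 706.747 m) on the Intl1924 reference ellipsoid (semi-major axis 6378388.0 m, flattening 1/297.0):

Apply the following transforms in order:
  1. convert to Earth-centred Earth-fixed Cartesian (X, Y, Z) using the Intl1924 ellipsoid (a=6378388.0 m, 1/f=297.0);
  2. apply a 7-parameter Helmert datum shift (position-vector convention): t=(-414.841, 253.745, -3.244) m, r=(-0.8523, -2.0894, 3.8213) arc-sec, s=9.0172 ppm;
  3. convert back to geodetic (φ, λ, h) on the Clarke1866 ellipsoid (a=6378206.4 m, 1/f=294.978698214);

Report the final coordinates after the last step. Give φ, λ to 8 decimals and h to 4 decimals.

start: φ=23.026059°, λ=-145.073238°, h=706.747 m
→ ECEF (a=6378388.000, f=1/297.0): X=-4815899.0754, Y=-3362962.9618, Z=2479684.3122
→ Helmert 7p (PV): X=-4816320.1575, Y=-3362818.5161, Z=2479668.5401
→ geod (Bowring, a=6378206.400): φ=23.02595110°, λ=-145.07674463°, h=1146.1669 m

φ=23.02595110°, λ=-145.07674463°, h=1146.1669 m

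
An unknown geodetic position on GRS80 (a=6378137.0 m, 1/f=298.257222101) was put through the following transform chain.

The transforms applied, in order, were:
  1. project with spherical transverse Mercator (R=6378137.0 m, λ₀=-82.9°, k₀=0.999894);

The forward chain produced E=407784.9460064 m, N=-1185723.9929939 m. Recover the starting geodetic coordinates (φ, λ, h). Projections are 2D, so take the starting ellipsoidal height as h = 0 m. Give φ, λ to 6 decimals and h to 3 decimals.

start: E=407784.9460, N=-1185723.9930 m
→ tm⁻¹: φ=-10.63067600°, λ=-79.17488800°

φ=-10.630676°, λ=-79.174888°, h=0.000 m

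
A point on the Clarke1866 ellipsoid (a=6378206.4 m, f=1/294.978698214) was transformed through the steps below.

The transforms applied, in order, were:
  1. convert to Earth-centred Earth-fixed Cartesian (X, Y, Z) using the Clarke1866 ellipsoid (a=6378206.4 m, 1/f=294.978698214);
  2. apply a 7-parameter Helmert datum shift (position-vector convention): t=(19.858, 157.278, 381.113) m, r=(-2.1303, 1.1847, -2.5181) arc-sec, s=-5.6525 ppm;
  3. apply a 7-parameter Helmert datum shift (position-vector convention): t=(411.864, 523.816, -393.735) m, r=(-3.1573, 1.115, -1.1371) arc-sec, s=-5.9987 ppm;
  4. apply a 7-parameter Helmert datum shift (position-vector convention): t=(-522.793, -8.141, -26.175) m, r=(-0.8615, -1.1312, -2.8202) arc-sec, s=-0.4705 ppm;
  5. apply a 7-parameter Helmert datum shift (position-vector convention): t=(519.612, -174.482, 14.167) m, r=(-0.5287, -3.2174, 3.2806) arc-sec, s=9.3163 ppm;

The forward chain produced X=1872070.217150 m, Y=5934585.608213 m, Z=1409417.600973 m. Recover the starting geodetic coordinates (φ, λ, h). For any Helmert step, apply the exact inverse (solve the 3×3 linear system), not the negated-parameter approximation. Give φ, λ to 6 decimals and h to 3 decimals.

start: X=1872070.2171, Y=5934585.6082, Z=1409417.6010 m
→ Helmert⁻¹: X=1871649.5431, Y=5934671.4200, Z=1409376.3207
→ Helmert⁻¹: X=1872099.8031, Y=5934702.0633, Z=1409417.6792
→ Helmert⁻¹: X=1871658.8311, Y=5934202.5813, Z=1409920.8238
→ Helmert⁻¹: X=1871569.0124, Y=5934087.1354, Z=1409619.7150
→ geod (Bowring, a=6378206.400): φ=12.84872400°, λ=72.49509500°, h=2759.3350 m

φ=12.848724°, λ=72.495095°, h=2759.335 m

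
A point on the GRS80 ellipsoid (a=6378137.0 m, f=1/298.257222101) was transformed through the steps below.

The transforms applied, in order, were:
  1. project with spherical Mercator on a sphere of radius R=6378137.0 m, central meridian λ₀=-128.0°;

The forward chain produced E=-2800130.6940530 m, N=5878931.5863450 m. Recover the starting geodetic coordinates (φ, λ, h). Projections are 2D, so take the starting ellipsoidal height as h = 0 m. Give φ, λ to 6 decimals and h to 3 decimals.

start: E=-2800130.6941, N=5878931.5863 m
→ merc⁻¹: φ=46.61175700°, λ=-153.15400200°

φ=46.611757°, λ=-153.154002°, h=0.000 m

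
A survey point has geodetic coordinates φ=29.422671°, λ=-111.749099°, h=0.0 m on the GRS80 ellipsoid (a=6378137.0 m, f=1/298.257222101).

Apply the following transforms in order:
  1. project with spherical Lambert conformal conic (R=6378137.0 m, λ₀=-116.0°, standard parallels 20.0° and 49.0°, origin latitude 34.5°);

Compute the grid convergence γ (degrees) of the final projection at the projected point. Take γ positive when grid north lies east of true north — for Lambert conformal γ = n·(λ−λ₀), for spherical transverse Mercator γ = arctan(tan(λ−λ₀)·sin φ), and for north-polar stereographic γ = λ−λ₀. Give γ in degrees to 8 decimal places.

start: φ=29.422671°, λ=-111.749099°, h=0.000 m
→ into lcc (λ₀=-116.0°): φ=29.42267100°, λ−λ₀=4.25090100°
convergence γ = 2.43430981°

2.43430981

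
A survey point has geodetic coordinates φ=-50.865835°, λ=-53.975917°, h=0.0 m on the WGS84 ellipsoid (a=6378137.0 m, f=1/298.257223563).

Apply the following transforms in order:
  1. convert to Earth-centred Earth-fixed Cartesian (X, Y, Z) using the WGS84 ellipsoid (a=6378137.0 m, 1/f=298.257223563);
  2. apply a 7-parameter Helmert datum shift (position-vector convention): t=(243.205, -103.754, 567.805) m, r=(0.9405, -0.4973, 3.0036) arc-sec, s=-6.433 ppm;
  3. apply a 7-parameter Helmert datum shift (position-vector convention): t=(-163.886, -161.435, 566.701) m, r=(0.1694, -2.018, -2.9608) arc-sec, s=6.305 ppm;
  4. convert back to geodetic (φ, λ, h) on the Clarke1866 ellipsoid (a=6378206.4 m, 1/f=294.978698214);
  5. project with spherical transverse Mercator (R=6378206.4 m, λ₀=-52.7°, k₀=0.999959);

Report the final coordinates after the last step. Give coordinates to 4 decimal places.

E=-89678.1242 m, N=-5662259.1024 m

start: φ=-50.865835°, λ=-53.975917°, h=0.000 m
→ ECEF (a=6378137.000, f=1/298.257223563): X=2372273.1399, Y=-3262269.4029, Z=-4924138.1566
→ Helmert 7p (PV): X=2372560.4604, Y=-3262295.1739, Z=-4923547.8300
→ Helmert 7p (PV): X=2372412.8750, Y=-3262507.1908, Z=-4922991.6390
→ geod (Bowring, a=6378206.400): φ=-50.85951119°, λ=-53.97629816°, h=-642.4830 m
→ tm (R=6378206.4, λ₀=-52.7°): E=-89678.1242, N=-5662259.1024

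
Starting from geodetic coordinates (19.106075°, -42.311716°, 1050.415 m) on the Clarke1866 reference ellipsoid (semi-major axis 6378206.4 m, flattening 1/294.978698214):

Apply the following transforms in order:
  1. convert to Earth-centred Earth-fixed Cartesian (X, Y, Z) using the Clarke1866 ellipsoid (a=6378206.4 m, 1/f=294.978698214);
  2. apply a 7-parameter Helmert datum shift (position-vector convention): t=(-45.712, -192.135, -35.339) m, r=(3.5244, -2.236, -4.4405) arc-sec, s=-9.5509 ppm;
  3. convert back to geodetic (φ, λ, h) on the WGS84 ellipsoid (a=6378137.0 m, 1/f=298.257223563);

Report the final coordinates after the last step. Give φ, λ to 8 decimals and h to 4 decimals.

start: φ=19.106075°, λ=-42.311716°, h=1050.415 m
→ ECEF (a=6378206.400, f=1/294.978698214): X=4459172.8366, Y=-4059202.1861, Z=2074667.4660
→ Helmert 7p (PV): X=4458974.6592, Y=-4059486.9979, Z=2074591.2930
→ geod (Bowring, a=6378137.000): φ=19.10396554°, λ=-42.31498478°, h=1112.1686 m

φ=19.10396554°, λ=-42.31498478°, h=1112.1686 m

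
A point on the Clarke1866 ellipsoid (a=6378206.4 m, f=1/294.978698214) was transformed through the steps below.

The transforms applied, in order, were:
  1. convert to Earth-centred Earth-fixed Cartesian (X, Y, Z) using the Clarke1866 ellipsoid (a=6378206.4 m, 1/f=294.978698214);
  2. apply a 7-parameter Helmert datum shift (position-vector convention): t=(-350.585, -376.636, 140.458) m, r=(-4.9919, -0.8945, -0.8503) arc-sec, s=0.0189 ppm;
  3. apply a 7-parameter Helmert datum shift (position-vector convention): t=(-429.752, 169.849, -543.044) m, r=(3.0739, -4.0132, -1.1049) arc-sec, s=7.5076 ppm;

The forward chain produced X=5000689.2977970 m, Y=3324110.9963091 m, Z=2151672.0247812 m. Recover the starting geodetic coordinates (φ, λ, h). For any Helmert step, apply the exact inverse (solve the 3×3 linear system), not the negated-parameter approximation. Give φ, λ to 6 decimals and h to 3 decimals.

start: X=5000689.2978, Y=3324110.9963, Z=2151672.0248 m
→ Helmert⁻¹: X=5001105.5696, Y=3323975.0535, Z=2152052.0705
→ Helmert⁻¹: X=5001451.6884, Y=3324320.1638, Z=2151970.3355
→ geod (Bowring, a=6378206.400): φ=19.83821900°, λ=33.61083600°, h=3653.8920 m

φ=19.838219°, λ=33.610836°, h=3653.892 m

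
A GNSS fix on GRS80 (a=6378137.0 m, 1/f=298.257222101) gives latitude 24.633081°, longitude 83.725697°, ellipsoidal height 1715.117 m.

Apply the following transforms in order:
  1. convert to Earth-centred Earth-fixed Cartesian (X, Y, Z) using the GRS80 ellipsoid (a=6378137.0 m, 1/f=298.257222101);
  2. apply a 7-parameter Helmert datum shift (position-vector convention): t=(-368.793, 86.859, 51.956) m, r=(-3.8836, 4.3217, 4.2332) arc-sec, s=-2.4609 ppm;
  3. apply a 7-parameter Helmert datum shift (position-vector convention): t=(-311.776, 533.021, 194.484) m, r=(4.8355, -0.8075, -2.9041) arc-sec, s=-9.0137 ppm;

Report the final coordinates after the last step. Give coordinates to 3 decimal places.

start: φ=24.633081°, λ=83.725697°, h=1715.117 m
→ ECEF (a=6378137.000, f=1/298.257222101): X=634160.9961, Y=5767874.4936, Z=2642898.9045
→ Helmert 7p (PV): X=633727.6424, Y=5768009.9343, Z=2642822.4710
→ Helmert 7p (PV): X=633481.0177, Y=5768420.0862, Z=2643130.8335

X=633481.018 m, Y=5768420.086 m, Z=2643130.834 m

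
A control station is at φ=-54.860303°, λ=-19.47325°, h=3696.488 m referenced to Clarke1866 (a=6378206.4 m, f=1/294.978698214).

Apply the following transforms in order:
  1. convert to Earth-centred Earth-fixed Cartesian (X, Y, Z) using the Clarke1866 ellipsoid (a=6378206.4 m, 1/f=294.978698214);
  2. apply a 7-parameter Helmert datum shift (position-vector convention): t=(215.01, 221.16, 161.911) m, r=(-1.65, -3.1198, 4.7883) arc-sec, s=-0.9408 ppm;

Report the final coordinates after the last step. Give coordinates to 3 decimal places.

start: φ=-54.860303°, λ=-19.473250°, h=3696.488 m
→ ECEF (a=6378206.400, f=1/294.978698214): X=3470984.3910, Y=-1227316.6084, Z=-5195268.6462
→ Helmert 7p (PV): X=3471303.2063, Y=-1227055.2764, Z=-5195039.5303

X=3471303.206 m, Y=-1227055.276 m, Z=-5195039.530 m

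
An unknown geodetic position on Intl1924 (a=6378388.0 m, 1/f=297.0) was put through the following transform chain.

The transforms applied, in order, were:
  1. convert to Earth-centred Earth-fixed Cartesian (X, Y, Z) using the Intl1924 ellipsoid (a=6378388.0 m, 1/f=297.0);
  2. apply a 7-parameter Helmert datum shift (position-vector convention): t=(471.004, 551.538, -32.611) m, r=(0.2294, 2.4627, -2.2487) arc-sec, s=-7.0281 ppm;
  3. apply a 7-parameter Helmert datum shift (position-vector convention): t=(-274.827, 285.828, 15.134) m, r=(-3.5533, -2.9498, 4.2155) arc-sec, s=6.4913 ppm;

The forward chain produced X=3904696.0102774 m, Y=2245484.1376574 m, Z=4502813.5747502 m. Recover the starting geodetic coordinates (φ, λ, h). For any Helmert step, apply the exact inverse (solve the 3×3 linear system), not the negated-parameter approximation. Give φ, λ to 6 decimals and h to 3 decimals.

φ=45.187852°, λ=29.892628°, h=976.991 m

start: X=3904696.0103, Y=2245484.1377, Z=4502813.5748 m
→ Helmert⁻¹: X=3905055.7654, Y=2245026.3582, Z=4502752.0404
→ Helmert⁻¹: X=3904533.9715, Y=2244538.1699, Z=4502860.4196
→ geod (Bowring, a=6378388.000): φ=45.18785200°, λ=29.89262800°, h=976.9910 m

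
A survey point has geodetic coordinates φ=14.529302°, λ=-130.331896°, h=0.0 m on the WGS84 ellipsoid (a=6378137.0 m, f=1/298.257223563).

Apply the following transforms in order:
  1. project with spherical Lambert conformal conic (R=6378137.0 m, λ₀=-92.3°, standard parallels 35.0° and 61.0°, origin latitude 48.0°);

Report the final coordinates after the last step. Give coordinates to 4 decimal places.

start: φ=14.529302°, λ=-130.331896°, h=0.000 m
→ lcc (R=6378137.0, λ₀=-92.3°): E=-4478268.7535, N=-2697305.0434

E=-4478268.7535 m, N=-2697305.0434 m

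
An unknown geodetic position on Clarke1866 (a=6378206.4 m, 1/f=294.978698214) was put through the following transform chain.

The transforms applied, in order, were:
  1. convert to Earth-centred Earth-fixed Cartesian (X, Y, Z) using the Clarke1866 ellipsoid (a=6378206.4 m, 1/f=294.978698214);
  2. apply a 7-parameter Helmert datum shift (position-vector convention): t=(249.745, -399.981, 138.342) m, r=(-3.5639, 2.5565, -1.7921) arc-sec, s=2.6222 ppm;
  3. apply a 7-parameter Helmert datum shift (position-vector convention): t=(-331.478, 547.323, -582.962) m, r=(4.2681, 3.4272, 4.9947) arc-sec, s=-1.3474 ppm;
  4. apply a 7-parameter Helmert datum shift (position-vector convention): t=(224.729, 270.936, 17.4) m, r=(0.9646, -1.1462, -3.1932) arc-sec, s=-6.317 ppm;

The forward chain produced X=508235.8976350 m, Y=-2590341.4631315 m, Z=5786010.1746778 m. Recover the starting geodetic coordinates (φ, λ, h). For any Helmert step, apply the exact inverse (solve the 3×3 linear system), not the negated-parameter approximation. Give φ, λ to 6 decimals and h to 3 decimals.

start: X=508235.8976, Y=-2590341.4631, Z=5786010.1747 m
→ Helmert⁻¹: X=508086.6356, Y=-2590593.8399, Z=5786038.6166
→ Helmert⁻¹: X=508259.9077, Y=-2591037.2216, Z=5786691.4351
→ Helmert⁻¹: X=507959.6203, Y=-2590726.0148, Z=5786499.4521
→ geod (Bowring, a=6378206.400): φ=65.62208000°, λ=-78.90682800°, h=9.9010 m

φ=65.622080°, λ=-78.906828°, h=9.901 m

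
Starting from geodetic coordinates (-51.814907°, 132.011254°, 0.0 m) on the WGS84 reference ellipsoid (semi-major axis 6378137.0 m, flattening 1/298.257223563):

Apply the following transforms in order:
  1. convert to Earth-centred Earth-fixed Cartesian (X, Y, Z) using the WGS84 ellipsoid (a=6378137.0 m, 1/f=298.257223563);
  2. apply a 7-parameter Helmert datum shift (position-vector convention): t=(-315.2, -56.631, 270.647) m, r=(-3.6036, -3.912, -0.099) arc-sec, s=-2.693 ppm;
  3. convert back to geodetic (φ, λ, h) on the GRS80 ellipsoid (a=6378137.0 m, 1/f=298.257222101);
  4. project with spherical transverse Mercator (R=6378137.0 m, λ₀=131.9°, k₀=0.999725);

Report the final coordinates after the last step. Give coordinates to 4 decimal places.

E=7912.0265 m, N=-5766292.4765 m

start: φ=-51.814907°, λ=132.011254°, h=0.000 m
→ ECEF (a=6378137.000, f=1/298.257223563): X=-2644424.5560, Y=2935771.1642, Z=-4990097.9249
→ Helmert 7p (PV): X=-2644636.5840, Y=2935620.7159, Z=-4989915.2834
→ geod (Bowring, a=6378137.000): φ=-51.81367934°, λ=132.01499857°, h=-124.9323 m
→ tm (R=6378137.0, λ₀=131.9°): E=7912.0265, N=-5766292.4765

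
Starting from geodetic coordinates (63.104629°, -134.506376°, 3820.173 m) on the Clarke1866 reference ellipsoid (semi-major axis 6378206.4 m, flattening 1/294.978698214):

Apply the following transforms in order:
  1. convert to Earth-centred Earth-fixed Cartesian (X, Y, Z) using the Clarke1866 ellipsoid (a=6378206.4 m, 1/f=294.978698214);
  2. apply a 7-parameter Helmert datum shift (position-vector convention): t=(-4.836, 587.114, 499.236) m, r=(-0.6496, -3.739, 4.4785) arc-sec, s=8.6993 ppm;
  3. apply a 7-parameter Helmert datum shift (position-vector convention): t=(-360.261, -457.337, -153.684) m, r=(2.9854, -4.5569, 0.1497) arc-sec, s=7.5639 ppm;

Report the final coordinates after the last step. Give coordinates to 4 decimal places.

X=-2029793.6169 m, Y=-2064496.9340 m, Z=5668809.1197 m

start: φ=63.104629°, λ=-134.506376°, h=3820.173 m
→ ECEF (a=6378206.400, f=1/294.978698214): X=-2029213.8435, Y=-2064483.4084, Z=5668476.3640
→ Helmert 7p (PV): X=-2029294.2614, Y=-2063940.4612, Z=5668994.6294
→ Helmert 7p (PV): X=-2029793.6169, Y=-2064496.9340, Z=5668809.1197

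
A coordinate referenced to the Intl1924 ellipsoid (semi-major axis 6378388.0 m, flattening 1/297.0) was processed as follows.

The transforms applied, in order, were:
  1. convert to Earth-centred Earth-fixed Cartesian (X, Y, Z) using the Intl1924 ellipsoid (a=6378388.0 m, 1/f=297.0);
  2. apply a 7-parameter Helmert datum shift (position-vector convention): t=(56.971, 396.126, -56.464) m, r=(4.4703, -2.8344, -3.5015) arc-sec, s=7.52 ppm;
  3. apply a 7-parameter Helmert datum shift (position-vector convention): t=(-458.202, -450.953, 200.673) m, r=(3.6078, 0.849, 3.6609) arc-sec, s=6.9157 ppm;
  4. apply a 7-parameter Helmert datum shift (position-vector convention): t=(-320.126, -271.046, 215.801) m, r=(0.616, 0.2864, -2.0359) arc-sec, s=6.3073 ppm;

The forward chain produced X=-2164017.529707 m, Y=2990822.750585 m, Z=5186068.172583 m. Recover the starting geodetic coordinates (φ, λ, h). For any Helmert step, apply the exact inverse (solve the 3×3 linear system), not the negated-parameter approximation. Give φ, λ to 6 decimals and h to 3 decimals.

start: X=-2164017.5297, Y=2990822.7506, Z=5186068.1726 m
→ Helmert⁻¹: X=-2163720.4800, Y=2991069.0615, Z=5185807.7260
→ Helmert⁻¹: X=-2163215.5645, Y=2991628.4205, Z=5185509.9603
→ Helmert⁻¹: X=-2163235.7904, Y=2991285.4612, Z=5185492.3264
→ geod (Bowring, a=6378388.000): φ=54.73547300°, λ=125.87367600°, h=1162.6640 m

φ=54.735473°, λ=125.873676°, h=1162.664 m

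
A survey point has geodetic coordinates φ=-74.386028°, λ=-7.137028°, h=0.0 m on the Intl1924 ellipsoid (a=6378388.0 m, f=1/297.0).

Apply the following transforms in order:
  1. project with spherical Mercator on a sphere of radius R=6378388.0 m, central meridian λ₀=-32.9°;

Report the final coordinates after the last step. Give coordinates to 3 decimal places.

E=2868033.786 m, N=-12673808.022 m

start: φ=-74.386028°, λ=-7.137028°, h=0.000 m
→ merc (R=6378388.0, λ₀=-32.9°): E=2868033.7862, N=-12673808.0221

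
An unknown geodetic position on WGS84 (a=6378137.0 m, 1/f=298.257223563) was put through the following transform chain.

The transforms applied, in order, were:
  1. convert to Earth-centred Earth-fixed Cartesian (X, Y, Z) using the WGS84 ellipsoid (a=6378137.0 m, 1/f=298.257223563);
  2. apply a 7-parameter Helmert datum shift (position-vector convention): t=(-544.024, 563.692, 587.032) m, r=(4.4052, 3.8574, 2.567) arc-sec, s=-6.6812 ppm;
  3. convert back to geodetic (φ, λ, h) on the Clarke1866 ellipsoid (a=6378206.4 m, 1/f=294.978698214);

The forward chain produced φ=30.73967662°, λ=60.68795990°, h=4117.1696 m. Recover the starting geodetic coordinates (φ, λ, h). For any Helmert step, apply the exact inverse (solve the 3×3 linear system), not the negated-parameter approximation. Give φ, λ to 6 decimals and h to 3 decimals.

start: φ=30.739677°, λ=60.687960°, h=4117.170 m
→ ECEF (a=6378206.400, f=1/294.978698214): X=2687936.6317, Y=4787489.1600, Z=3243049.6852
→ Helmert⁻¹: X=2688497.5556, Y=4786993.2405, Z=3242432.3592
→ geod (Bowring, a=6378137.000): φ=30.73373900°, λ=60.68032200°, h=3673.4610 m

φ=30.733739°, λ=60.680322°, h=3673.461 m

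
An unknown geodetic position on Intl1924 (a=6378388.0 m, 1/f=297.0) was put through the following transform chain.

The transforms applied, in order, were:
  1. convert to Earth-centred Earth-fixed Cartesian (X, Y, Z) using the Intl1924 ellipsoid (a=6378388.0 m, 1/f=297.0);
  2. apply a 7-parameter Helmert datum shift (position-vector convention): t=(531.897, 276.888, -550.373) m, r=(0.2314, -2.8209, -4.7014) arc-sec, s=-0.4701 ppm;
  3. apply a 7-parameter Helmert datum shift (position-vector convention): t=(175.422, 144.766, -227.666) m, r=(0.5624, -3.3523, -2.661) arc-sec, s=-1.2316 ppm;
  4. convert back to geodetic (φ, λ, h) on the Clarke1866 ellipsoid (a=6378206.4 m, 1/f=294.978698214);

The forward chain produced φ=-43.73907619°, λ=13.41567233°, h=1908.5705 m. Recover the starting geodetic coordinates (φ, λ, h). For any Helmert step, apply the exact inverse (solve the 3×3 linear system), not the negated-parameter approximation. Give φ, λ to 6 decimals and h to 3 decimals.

start: φ=-43.739076°, λ=13.415672°, h=1908.571 m
→ ECEF (a=6378206.400, f=1/294.978698214): X=4491090.3428, Y=1071226.9106, Z=-4388308.6641
→ Helmert⁻¹: X=4490835.3151, Y=1071129.4348, Z=-4388162.3099
→ Helmert⁻¹: X=4490221.1125, Y=1070950.4736, Z=-4387676.6097
→ geod (Bowring, a=6378388.000): φ=-43.73930900°, λ=13.41483800°, h=562.8420 m

φ=-43.739309°, λ=13.414838°, h=562.842 m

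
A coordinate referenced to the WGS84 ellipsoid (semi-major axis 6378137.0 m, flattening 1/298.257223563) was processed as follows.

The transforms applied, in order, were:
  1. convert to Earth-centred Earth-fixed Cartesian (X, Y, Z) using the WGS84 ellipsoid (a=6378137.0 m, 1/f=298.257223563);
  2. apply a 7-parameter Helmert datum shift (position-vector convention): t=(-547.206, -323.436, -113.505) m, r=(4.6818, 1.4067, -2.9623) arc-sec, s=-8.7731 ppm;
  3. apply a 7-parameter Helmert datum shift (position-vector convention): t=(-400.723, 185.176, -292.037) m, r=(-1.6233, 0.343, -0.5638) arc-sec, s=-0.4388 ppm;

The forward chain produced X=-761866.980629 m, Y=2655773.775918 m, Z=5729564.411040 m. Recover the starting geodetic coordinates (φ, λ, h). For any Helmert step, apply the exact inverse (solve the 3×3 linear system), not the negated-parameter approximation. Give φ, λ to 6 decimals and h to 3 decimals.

start: X=-761866.9806, Y=2655773.7759, Z=5729564.4110 m
→ Helmert⁻¹: X=-761483.3786, Y=2655542.5897, Z=5729878.5951
→ Helmert⁻¹: X=-761020.0708, Y=2656008.4557, Z=5729976.8942
→ geod (Bowring, a=6378137.000): φ=64.40776200°, λ=105.98847600°, h=532.4960 m

φ=64.407762°, λ=105.988476°, h=532.496 m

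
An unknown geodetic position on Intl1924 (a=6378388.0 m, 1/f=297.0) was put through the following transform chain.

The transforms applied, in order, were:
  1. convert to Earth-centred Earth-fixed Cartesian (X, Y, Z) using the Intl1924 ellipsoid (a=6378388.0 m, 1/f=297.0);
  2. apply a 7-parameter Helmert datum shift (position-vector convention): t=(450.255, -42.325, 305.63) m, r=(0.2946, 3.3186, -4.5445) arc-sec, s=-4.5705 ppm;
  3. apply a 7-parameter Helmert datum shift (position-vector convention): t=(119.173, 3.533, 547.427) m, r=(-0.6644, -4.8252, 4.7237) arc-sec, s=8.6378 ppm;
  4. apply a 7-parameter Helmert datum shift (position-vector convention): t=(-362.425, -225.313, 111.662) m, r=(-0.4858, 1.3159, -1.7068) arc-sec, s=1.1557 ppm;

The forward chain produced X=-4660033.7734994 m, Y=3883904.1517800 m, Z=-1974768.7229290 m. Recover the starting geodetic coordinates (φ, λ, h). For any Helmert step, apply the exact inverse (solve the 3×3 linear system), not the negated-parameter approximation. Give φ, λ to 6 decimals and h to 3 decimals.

φ=-18.152698°, λ=140.190203°, h=3939.708 m

start: X=-4660033.7735, Y=3883904.1518, Z=-1974768.7229 m
→ Helmert⁻¹: X=-4659685.5042, Y=3884091.0693, Z=-1974898.6819
→ Helmert⁻¹: X=-4659721.6841, Y=3884167.0622, Z=-1975307.5283
→ Helmert⁻¹: X=-4660247.0277, Y=3884121.6420, Z=-1975702.7142
→ geod (Bowring, a=6378388.000): φ=-18.15269800°, λ=140.19020300°, h=3939.7080 m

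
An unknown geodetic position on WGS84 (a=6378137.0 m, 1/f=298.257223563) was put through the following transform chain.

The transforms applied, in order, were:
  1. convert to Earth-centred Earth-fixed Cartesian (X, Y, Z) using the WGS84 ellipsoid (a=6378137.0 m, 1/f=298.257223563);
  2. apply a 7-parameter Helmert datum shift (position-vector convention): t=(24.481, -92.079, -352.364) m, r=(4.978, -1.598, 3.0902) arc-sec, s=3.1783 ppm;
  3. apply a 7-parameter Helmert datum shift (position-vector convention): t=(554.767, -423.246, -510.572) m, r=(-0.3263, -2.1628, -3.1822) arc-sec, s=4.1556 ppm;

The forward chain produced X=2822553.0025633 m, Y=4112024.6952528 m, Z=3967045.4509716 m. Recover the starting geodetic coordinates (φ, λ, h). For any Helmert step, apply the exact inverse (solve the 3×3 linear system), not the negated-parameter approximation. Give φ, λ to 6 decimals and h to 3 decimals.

start: X=2822553.0026, Y=4112024.6953, Z=3967045.4510 m
→ Helmert⁻¹: X=2821964.6640, Y=4112468.1118, Z=3967516.4513
→ Helmert⁻¹: X=2822023.5672, Y=4112600.5985, Z=3967735.0875
→ geod (Bowring, a=6378137.000): φ=38.68983500°, λ=55.54249300°, h=3576.0910 m

φ=38.689835°, λ=55.542493°, h=3576.091 m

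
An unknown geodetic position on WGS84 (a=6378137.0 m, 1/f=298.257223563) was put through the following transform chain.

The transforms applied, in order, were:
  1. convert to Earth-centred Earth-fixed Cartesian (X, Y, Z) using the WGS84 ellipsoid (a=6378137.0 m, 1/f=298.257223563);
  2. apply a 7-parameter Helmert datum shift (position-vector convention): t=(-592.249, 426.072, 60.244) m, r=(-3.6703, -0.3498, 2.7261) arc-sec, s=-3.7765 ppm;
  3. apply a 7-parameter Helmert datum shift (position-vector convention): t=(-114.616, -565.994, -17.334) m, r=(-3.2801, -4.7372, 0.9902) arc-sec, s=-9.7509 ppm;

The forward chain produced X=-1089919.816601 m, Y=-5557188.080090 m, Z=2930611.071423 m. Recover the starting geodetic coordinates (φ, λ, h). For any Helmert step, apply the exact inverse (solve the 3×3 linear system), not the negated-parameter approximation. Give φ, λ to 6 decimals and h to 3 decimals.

φ=27.517868°, λ=-101.089831°, h=2642.754 m

start: X=-1089919.8166, Y=-5557188.0801, Z=2930611.0714 m
→ Helmert⁻¹: X=-1089775.1973, Y=-5556717.6405, Z=2930593.6454
→ Helmert⁻¹: X=-1089255.5387, Y=-5557202.4477, Z=2930447.4303
→ geod (Bowring, a=6378137.000): φ=27.51786800°, λ=-101.08983100°, h=2642.7540 m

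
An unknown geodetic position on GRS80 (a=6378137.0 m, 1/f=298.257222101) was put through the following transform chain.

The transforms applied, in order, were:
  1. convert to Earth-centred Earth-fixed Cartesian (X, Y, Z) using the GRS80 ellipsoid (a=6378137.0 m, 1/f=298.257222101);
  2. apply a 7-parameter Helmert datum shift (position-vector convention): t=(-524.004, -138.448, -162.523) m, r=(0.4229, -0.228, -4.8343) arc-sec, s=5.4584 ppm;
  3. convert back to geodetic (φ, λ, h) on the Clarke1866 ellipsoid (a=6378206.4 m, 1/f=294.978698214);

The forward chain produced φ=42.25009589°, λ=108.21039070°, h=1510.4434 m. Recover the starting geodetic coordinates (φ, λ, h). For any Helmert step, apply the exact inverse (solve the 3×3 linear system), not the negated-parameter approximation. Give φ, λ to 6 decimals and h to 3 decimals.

start: φ=42.250096°, λ=108.210391°, h=1510.443 m
→ ECEF (a=6378206.400, f=1/294.978698214): X=-1478038.6872, Y=4492734.0371, Z=4267022.2654
→ Helmert⁻¹: X=-1477607.2014, Y=4492822.0790, Z=4267153.9183
→ geod (Bowring, a=6378137.000): φ=42.24915200°, λ=108.20509200°, h=1523.1150 m

φ=42.249152°, λ=108.205092°, h=1523.115 m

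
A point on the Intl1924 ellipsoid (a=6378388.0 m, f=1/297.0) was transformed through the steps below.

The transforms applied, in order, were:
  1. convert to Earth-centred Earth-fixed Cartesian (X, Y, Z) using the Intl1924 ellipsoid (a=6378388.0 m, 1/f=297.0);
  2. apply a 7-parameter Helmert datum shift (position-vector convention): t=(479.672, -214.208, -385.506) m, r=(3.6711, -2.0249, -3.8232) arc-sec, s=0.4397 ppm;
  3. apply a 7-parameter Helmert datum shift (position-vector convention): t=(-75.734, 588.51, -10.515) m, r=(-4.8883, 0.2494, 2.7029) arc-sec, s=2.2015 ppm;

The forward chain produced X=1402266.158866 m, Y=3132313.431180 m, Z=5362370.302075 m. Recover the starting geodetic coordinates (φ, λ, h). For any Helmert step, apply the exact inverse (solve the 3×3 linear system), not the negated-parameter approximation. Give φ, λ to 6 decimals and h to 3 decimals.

φ=57.562088°, λ=65.886007°, h=3449.515 m

start: X=1402266.1589, Y=3132313.4312, Z=5362370.3021 m
→ Helmert⁻¹: X=1402373.3580, Y=3131572.5646, Z=5362444.9231
→ Helmert⁻¹: X=1401887.6646, Y=3131906.8264, Z=5362758.5670
→ geod (Bowring, a=6378388.000): φ=57.56208800°, λ=65.88600700°, h=3449.5150 m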